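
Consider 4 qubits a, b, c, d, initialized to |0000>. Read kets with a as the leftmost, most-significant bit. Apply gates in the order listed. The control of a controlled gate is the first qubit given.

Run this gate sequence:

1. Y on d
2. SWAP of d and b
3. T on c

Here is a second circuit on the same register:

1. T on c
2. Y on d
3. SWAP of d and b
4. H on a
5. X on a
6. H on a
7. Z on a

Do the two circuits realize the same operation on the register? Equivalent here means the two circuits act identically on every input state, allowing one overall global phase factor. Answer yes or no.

Yes — the two circuits implement the same unitary up to a global phase.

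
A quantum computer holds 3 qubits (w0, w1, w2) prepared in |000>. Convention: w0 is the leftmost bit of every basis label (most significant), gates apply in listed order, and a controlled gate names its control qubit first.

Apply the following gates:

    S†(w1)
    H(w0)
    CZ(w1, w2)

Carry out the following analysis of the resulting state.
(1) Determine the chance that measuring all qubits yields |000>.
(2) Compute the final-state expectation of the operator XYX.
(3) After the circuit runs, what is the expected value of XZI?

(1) The probability of measuring |000> is 1/2.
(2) The expectation value of XYX is 0.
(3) The expectation value of XZI is 1.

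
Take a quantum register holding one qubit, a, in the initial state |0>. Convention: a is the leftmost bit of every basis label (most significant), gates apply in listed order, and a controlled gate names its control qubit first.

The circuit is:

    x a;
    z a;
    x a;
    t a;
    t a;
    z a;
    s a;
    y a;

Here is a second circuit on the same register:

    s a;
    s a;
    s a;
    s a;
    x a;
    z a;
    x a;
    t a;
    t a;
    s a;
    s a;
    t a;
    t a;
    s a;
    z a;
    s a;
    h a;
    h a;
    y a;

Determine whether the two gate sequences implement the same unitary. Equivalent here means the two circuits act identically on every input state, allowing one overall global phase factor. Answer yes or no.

Yes, they are equivalent — the unitaries differ by at most a global phase.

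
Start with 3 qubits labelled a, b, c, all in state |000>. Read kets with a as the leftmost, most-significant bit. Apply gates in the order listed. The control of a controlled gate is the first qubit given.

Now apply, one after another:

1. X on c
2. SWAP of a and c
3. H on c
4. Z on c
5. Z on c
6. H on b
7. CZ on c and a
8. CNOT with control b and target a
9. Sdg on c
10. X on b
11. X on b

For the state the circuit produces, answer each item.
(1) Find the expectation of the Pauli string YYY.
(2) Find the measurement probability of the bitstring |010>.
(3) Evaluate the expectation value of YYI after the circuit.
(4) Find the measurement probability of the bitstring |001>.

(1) In the final state, YYY has expectation 1.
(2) The probability of measuring |010> is 1/4.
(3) The observable YYI averages to 1.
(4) The probability of measuring |001> is 0.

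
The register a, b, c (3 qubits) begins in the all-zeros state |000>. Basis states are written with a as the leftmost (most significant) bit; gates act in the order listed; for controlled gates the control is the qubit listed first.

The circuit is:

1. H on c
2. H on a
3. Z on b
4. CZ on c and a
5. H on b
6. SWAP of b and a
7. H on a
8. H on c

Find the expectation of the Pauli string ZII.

The observable ZII averages to 1.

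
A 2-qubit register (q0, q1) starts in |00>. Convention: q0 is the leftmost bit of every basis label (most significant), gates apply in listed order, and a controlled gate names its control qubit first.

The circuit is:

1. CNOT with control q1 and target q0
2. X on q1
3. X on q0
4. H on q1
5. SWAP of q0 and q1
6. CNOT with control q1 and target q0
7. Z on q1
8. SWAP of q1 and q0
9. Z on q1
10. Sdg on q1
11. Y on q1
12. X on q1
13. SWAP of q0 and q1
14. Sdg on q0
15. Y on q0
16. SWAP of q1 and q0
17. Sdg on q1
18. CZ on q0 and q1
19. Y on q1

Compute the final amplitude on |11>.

The final state's coefficient on |11> equals sqrt(2)*I/2.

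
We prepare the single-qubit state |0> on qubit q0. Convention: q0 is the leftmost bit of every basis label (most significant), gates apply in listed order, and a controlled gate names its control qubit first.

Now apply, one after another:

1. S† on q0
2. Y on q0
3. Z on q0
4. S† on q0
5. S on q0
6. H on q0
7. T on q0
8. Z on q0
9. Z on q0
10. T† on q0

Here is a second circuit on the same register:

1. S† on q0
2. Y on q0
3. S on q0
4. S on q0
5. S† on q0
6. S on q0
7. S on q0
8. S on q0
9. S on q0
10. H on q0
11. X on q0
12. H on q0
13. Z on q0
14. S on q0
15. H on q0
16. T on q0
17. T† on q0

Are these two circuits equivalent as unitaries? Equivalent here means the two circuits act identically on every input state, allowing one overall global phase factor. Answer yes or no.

Yes — the two circuits implement the same unitary up to a global phase.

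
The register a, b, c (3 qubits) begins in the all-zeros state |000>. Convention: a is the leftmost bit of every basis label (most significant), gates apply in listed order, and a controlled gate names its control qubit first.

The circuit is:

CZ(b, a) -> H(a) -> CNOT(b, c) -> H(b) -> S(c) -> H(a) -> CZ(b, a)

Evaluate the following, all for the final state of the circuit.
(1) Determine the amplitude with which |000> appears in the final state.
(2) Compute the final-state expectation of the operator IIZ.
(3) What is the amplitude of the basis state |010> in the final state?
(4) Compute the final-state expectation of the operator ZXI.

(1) |000> carries amplitude sqrt(2)/2 in the final state.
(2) In the final state, IIZ has expectation 1.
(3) The final state's coefficient on |010> equals sqrt(2)/2.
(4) The observable ZXI averages to 1.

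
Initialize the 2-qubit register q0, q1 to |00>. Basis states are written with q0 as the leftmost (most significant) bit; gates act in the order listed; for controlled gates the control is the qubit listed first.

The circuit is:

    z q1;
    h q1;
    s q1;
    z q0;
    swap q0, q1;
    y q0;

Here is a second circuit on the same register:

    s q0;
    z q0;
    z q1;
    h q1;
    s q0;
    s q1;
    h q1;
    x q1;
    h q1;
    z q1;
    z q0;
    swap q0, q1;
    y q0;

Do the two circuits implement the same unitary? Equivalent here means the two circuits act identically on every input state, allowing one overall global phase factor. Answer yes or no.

Yes, they are equivalent — the unitaries differ by at most a global phase.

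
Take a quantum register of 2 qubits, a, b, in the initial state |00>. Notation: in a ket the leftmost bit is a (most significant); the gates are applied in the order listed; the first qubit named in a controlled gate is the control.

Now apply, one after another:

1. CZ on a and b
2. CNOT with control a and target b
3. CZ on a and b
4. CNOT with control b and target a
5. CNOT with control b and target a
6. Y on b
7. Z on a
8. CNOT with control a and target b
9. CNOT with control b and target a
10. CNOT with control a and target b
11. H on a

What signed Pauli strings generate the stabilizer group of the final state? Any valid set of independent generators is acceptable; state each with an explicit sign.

The final state is stabilized by the group generated by -XI, +IZ; other independent generating sets are equally valid. Key observation: the block from step 4 through step 5 cancels to the identity and can be dropped.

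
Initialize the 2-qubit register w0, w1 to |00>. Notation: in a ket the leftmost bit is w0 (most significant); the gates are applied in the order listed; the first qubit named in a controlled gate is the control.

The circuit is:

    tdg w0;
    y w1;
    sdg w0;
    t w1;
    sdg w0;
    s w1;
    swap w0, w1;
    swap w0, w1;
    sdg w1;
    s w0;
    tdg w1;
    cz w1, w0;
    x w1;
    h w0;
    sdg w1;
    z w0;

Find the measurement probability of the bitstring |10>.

Outcome |10> occurs with probability 1/2. Key observation: the block from step 5 through step 10 cancels to the identity and can be dropped.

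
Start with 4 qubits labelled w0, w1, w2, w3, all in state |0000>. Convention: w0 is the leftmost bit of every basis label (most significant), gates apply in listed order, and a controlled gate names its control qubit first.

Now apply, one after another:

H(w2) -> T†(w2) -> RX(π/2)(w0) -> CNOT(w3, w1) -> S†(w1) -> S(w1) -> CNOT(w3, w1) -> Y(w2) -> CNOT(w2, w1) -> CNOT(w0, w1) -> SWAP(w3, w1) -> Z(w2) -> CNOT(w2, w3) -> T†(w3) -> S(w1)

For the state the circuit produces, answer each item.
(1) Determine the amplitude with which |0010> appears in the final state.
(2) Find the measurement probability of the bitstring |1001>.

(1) The final state's coefficient on |0010> equals -I/2. Key observation: the block from step 4 through step 7 cancels to the identity and can be dropped.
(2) The probability of measuring |1001> is 1/4.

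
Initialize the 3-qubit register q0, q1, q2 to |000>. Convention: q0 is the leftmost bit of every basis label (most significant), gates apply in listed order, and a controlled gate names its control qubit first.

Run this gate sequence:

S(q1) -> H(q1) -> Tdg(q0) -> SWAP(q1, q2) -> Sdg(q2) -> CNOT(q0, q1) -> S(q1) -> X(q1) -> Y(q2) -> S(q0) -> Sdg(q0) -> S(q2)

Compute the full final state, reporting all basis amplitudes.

After the circuit, the state carries amplitude -sqrt(2)/2 on |010>, -sqrt(2)/2 on |011>, and 0 on every other basis state.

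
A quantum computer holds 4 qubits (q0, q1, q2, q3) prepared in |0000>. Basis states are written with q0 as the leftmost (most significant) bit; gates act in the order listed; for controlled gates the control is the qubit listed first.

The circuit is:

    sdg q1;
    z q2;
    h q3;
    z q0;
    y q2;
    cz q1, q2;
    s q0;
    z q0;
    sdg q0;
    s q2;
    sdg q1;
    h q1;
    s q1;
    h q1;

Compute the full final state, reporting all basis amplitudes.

The resulting statevector has amplitude sqrt(2)*(-1 - I)/4 on |0010>, sqrt(2)*(-1 - I)/4 on |0011>, sqrt(2)*(-1 + I)/4 on |0110>, sqrt(2)*(-1 + I)/4 on |0111>, and 0 on every other basis state.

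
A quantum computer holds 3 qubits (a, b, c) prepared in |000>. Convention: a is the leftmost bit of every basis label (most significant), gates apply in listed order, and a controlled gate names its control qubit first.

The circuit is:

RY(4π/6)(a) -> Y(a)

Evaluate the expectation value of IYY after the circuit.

The observable IYY averages to 0.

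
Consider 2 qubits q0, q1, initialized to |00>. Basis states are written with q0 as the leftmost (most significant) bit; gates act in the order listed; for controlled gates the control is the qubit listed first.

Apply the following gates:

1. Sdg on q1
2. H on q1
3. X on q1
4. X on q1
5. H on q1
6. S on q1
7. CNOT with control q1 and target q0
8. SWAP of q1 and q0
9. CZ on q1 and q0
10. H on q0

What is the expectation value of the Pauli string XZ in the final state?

The observable XZ averages to 1.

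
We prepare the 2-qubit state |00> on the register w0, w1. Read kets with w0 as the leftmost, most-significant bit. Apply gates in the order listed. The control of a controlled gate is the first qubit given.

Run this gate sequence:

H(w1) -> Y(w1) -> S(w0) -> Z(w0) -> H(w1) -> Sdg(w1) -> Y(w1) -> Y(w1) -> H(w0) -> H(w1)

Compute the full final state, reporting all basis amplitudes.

The resulting statevector has amplitude -1/2 on |00>, 1/2 on |01>, -1/2 on |10>, 1/2 on |11>.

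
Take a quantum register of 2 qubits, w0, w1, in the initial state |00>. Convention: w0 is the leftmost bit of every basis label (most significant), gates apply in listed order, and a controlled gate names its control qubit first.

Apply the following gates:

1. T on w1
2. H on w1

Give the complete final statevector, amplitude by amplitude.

The final amplitudes are sqrt(2)/2 on |00>, sqrt(2)/2 on |01>, 0 on |10>, 0 on |11>.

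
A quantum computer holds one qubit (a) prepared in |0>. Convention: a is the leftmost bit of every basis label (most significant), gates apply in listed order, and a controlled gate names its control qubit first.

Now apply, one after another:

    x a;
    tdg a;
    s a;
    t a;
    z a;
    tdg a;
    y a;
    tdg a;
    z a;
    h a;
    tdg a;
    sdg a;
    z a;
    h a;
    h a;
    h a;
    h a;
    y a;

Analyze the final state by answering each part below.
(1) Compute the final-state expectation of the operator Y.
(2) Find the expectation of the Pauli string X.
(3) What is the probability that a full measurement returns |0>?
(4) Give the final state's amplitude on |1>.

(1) The expectation value of Y is sqrt(2)/2.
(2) The expectation value of X is -sqrt(2)/2.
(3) A full measurement returns |0> with probability 1/2.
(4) The final state's coefficient on |1> equals -sqrt(2)*exp(I*pi/4)/2.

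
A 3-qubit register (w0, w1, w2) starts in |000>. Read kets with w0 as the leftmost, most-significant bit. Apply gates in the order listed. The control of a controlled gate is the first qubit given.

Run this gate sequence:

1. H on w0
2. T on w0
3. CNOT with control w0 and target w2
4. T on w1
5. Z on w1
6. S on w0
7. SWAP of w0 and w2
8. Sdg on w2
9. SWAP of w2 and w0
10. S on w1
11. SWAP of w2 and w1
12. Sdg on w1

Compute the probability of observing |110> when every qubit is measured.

The probability of measuring |110> is 1/2.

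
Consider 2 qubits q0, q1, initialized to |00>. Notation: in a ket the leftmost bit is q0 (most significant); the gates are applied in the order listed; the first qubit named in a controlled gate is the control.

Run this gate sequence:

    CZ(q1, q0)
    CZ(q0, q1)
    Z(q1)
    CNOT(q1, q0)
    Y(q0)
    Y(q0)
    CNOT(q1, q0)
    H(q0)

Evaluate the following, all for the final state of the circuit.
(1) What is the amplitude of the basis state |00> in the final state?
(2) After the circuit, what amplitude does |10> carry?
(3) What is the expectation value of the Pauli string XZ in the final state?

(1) The final state's coefficient on |00> equals sqrt(2)/2. Key observation: the block from step 4 through step 7 cancels to the identity and can be dropped.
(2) The amplitude on |10> is sqrt(2)/2.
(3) In the final state, XZ has expectation 1.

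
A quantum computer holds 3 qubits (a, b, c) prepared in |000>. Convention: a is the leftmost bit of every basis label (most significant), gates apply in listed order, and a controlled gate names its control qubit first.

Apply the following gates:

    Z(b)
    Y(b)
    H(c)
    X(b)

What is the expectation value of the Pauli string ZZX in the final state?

The expectation value of ZZX is 1.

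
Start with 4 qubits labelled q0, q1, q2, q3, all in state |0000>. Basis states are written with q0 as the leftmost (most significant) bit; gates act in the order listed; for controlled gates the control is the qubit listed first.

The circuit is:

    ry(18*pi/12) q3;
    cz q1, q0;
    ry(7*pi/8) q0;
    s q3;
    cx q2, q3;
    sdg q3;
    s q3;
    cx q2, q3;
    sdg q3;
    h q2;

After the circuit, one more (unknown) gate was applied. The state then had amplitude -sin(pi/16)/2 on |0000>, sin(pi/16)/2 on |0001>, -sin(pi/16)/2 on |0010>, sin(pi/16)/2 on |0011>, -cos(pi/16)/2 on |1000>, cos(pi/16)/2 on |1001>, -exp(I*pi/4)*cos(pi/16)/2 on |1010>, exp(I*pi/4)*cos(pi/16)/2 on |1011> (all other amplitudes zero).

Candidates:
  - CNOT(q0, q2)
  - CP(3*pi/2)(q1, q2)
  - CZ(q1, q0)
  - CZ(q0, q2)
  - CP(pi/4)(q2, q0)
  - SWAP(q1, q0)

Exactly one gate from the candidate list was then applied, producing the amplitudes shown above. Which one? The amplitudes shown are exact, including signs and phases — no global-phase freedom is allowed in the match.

The unique candidate consistent with the amplitudes is CP(pi/4)(q2, q0).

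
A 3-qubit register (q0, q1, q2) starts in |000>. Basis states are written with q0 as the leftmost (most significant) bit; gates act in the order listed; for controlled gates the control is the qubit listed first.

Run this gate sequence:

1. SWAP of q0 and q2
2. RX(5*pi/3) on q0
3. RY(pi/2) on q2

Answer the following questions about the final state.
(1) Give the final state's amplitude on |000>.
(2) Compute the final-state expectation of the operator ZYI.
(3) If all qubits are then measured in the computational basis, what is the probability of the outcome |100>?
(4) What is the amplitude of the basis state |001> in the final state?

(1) The amplitude on |000> is -sqrt(6)/4.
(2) In the final state, ZYI has expectation 0.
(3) Outcome |100> occurs with probability 1/8.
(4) The final state's coefficient on |001> equals -sqrt(6)/4.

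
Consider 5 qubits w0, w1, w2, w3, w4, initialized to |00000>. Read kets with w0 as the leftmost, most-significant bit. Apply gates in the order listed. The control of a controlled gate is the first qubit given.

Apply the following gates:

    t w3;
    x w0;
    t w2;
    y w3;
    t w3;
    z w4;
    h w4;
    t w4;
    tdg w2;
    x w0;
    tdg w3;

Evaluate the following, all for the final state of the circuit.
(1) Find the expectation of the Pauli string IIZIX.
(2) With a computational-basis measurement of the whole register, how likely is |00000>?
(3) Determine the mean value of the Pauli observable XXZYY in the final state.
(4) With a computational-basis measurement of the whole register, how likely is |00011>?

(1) The expectation value of IIZIX is sqrt(2)/2.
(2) The probability of measuring |00000> is 0.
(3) The expectation value of XXZYY is 0.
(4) The probability of measuring |00011> is 1/2.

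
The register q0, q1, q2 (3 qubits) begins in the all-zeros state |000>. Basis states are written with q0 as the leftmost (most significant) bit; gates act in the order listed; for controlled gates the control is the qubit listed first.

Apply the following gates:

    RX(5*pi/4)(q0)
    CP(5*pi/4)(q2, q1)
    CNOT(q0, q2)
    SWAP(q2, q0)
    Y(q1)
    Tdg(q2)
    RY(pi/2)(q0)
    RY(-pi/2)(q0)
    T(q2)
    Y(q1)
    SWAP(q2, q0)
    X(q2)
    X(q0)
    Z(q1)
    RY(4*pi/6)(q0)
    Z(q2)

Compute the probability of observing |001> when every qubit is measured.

A full measurement returns |001> with probability 3/8 - 3*sqrt(2)/16. Key observation: steps 4-11 multiply out to the identity, so the circuit reduces to the remaining gates.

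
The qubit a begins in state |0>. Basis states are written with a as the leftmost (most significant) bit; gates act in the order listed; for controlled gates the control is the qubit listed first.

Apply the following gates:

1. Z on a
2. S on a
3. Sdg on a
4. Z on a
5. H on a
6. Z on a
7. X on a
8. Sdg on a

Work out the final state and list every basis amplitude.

The resulting statevector has amplitude -sqrt(2)/2 on |0>, -sqrt(2)*I/2 on |1>. Key observation: the block from step 1 through step 4 cancels to the identity and can be dropped.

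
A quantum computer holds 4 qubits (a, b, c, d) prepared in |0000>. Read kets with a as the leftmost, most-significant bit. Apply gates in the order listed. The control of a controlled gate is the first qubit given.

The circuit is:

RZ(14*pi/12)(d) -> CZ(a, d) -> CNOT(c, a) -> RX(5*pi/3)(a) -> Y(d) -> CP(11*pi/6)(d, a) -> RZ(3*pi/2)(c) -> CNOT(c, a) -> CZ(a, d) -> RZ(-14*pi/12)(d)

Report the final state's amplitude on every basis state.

After the circuit, the state carries amplitude -sqrt(3)*exp(7*I*pi/12)/2 on |0001>, exp(11*I*pi/12)/2 on |1001>, and 0 on every other basis state.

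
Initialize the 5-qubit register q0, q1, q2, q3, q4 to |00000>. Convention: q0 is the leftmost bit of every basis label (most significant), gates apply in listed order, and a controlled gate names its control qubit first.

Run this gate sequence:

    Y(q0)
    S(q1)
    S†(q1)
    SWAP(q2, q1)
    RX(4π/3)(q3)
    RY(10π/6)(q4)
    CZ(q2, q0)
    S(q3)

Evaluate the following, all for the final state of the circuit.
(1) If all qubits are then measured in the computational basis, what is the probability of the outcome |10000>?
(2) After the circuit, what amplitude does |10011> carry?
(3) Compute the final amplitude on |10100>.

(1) The probability of measuring |10000> is 3/16. Key observation: steps 2-3 multiply out to the identity, so the circuit reduces to the remaining gates.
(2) The amplitude on |10011> is sqrt(3)*I/4.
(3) The amplitude on |10100> is 0.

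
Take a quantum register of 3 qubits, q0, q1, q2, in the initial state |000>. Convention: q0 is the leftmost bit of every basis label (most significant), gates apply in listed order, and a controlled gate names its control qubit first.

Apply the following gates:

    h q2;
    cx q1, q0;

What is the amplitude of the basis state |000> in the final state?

|000> carries amplitude sqrt(2)/2 in the final state.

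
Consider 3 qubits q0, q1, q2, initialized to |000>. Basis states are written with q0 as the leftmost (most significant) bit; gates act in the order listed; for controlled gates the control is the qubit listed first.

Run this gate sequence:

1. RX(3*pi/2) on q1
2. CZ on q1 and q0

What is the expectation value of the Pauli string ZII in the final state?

The observable ZII averages to 1.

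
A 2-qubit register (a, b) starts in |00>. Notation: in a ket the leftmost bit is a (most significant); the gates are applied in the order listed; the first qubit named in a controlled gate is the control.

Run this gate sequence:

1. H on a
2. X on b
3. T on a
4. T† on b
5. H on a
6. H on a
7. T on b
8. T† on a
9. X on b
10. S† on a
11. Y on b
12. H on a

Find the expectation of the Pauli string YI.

The expectation value of YI is 1.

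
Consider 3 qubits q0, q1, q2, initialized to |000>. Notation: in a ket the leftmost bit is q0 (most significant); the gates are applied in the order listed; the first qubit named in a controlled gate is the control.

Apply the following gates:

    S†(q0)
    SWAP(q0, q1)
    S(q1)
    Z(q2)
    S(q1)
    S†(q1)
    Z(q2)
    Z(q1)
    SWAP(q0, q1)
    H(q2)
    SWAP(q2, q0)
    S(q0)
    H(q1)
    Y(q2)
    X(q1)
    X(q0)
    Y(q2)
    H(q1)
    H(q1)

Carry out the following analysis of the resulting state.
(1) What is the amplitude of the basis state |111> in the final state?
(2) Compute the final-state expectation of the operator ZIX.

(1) The final state's coefficient on |111> equals 0. Key observation: the block from step 4 through step 7 cancels to the identity and can be dropped.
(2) The observable ZIX averages to 0.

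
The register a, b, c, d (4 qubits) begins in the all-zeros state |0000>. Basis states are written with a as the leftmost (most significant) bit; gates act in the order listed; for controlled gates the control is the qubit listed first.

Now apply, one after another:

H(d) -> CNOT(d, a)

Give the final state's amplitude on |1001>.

|1001> carries amplitude sqrt(2)/2 in the final state.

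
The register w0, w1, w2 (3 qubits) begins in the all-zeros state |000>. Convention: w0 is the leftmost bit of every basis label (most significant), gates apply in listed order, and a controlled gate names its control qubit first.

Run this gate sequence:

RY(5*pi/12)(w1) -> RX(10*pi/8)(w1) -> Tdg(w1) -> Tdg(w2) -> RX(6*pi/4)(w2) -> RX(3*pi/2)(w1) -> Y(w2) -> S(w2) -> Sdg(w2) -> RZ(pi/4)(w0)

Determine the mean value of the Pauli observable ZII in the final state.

In the final state, ZII has expectation 1.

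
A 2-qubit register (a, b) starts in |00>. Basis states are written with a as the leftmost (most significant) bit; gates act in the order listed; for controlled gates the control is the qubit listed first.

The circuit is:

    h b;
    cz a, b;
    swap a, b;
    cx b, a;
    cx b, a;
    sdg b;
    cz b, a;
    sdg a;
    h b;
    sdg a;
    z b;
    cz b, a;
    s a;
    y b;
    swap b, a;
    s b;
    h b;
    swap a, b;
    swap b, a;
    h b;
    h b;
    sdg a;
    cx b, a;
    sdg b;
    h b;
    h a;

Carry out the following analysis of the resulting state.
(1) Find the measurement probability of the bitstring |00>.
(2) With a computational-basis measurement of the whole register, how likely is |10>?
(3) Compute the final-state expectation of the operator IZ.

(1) A full measurement returns |00> with probability 1/2.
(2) The probability of measuring |10> is 1/2.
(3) The expectation value of IZ is 1.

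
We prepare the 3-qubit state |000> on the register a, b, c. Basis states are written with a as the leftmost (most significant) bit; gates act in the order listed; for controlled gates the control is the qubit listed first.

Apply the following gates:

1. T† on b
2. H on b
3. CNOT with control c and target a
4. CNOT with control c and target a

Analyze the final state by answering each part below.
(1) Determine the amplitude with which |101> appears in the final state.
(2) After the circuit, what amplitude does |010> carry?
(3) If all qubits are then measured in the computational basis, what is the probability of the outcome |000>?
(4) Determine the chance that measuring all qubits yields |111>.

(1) The final state's coefficient on |101> equals 0. Key observation: the block from step 3 through step 4 cancels to the identity and can be dropped.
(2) |010> carries amplitude sqrt(2)/2 in the final state.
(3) The probability of measuring |000> is 1/2.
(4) The probability of measuring |111> is 0.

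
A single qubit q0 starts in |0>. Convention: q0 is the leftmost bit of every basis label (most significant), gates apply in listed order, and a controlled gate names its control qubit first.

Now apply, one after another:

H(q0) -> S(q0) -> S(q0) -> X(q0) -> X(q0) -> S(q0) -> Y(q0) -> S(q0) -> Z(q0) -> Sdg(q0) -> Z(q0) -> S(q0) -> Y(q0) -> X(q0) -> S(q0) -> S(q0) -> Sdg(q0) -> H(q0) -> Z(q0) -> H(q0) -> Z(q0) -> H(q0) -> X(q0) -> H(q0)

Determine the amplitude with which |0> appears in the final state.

The final state's coefficient on |0> equals -sqrt(2)/2.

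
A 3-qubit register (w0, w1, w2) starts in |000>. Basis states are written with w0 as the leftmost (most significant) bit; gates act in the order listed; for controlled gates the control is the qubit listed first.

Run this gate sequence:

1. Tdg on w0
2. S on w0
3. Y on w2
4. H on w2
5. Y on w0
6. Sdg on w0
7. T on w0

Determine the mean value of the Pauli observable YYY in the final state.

In the final state, YYY has expectation 0.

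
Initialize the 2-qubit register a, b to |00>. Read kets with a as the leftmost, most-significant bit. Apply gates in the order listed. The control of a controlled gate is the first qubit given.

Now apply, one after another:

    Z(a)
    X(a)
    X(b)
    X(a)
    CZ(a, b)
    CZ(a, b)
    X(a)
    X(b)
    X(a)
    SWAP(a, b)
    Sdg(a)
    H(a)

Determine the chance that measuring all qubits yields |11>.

A full measurement returns |11> with probability 0. Key observation: steps 2-9 multiply out to the identity, so the circuit reduces to the remaining gates.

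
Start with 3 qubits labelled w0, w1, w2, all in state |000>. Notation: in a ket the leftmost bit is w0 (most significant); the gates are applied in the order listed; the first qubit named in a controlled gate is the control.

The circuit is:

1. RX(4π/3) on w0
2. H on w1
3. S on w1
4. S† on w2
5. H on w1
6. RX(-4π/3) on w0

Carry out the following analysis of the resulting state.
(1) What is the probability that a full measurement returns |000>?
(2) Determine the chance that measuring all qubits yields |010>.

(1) A full measurement returns |000> with probability 1/2.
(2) The probability of measuring |010> is 1/2.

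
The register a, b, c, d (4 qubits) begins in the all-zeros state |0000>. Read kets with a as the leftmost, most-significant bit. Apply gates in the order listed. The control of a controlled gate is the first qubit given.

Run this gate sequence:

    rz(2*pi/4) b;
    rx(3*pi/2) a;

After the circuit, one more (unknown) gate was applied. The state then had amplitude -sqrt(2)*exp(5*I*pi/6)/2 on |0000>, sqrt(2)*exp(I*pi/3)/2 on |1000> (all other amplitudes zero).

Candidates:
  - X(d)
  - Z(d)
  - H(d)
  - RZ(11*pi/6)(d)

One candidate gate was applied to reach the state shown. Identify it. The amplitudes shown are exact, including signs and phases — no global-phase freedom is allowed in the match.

The unique candidate consistent with the amplitudes is RZ(11*pi/6)(d).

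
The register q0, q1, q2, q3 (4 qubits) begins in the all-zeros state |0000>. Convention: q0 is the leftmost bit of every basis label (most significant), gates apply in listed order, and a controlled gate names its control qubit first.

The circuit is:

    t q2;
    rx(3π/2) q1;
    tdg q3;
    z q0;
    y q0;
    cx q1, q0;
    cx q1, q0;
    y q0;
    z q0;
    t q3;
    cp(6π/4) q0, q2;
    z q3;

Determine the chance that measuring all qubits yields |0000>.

A full measurement returns |0000> with probability 1/2. Key observation: gates 3-10 undo each other exactly, leaving only the rest of the circuit to track.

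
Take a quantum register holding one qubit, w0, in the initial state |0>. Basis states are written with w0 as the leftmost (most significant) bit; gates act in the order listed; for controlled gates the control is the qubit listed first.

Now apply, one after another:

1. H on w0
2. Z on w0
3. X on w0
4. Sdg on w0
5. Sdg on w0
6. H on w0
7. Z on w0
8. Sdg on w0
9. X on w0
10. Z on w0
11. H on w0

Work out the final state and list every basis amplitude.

The resulting statevector has amplitude sqrt(2)/2 on |0>, -sqrt(2)/2 on |1>.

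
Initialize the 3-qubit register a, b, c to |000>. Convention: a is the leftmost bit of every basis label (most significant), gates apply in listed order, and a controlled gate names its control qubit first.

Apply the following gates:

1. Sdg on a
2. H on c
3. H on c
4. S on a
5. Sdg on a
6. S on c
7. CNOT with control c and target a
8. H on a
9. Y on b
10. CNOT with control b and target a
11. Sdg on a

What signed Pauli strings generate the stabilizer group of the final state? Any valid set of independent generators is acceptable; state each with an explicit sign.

One valid set of independent stabilizer generators is -YII, -IZI, +IIZ (any independent generating set of the same group is equally correct). Key observation: the block from step 1 through step 4 cancels to the identity and can be dropped.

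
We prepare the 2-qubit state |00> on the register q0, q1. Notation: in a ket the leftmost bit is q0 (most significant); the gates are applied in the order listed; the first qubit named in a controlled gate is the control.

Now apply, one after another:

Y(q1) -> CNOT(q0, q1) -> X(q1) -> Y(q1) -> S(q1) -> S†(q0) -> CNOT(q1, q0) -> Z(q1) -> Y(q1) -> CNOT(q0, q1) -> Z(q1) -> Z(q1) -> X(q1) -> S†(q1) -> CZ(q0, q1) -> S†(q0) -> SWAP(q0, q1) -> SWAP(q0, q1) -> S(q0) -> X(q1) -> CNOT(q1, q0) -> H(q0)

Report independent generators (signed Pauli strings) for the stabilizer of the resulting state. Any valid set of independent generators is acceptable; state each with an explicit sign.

The final state is stabilized by the group generated by +XI, -IZ; other independent generating sets are equally valid. Key observation: gates 16-19 undo each other exactly, leaving only the rest of the circuit to track.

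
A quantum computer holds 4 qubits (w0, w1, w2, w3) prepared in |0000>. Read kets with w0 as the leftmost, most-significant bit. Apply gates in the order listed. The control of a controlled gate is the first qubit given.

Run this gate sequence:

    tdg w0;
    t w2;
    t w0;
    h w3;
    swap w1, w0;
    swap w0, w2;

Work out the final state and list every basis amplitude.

The final amplitudes are sqrt(2)/2 on |0000>, sqrt(2)/2 on |0001>, and 0 on every other basis state.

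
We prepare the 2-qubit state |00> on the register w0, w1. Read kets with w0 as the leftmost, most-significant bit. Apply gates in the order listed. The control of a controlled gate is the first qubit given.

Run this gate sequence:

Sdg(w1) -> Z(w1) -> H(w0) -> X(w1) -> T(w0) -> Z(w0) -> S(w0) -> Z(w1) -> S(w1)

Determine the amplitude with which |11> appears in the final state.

The amplitude on |11> is -sqrt(2)*exp(I*pi/4)/2.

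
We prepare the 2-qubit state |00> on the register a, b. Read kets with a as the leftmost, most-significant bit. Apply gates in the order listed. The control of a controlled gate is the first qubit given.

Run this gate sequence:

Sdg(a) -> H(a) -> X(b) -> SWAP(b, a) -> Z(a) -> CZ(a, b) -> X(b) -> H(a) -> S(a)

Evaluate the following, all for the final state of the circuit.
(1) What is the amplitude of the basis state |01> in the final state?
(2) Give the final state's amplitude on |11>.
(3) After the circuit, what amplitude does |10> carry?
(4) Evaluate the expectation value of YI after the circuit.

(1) The final state's coefficient on |01> equals -1/2.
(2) The final state's coefficient on |11> equals I/2.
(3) The amplitude on |10> is -I/2.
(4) The observable YI averages to -1.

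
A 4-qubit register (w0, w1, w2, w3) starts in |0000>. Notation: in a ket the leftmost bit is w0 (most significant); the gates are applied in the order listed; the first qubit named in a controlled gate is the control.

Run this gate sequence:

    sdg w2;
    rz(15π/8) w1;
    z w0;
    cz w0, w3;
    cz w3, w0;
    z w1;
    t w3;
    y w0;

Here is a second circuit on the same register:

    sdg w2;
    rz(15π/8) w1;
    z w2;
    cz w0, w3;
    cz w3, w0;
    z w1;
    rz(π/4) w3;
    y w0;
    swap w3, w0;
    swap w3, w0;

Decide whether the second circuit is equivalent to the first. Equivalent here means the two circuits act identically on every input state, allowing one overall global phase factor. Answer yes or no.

No — the two circuits implement different unitaries, even allowing a global phase.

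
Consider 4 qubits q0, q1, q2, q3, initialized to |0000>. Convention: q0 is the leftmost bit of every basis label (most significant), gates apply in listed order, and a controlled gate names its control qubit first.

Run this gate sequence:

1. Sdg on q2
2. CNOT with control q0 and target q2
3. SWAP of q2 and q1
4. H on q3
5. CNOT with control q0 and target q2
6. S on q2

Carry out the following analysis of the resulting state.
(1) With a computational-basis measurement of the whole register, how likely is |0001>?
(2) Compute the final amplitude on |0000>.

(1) A full measurement returns |0001> with probability 1/2.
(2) The final state's coefficient on |0000> equals sqrt(2)/2.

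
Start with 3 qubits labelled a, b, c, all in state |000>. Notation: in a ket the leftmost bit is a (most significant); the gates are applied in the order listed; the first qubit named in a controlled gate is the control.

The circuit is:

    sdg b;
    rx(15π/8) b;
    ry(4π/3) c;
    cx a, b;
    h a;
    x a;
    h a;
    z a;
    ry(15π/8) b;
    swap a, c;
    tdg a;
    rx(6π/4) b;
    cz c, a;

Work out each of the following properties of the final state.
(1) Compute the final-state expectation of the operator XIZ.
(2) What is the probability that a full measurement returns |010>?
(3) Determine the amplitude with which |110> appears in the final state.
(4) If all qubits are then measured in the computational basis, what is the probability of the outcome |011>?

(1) The expectation value of XIZ is -sqrt(6)/4.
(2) A full measurement returns |010> with probability sqrt(2 - sqrt(2))/16 + 1/8.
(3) The final state's coefficient on |110> equals -sqrt(6)*exp(I*pi/4)/8 - sqrt(6)*exp(3*I*pi/4)/8 - sqrt(6)*sqrt(sqrt(2) + 2)*exp(I*pi/4)/16 - sqrt(6)*sqrt(2 - sqrt(2))*exp(I*pi/4)/16 - sqrt(6)*sqrt(2 - sqrt(2))*exp(3*I*pi/4)/16 + sqrt(6)*sqrt(sqrt(2) + 2)*exp(3*I*pi/4)/16.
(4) A full measurement returns |011> with probability 0.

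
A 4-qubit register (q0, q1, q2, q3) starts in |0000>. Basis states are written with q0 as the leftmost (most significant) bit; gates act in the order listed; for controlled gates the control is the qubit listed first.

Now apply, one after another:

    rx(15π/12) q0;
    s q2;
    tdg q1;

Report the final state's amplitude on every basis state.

The final amplitudes are -sqrt(2 - sqrt(2))/2 on |0000>, -I*sqrt(sqrt(2) + 2)/2 on |1000>, and 0 on every other basis state.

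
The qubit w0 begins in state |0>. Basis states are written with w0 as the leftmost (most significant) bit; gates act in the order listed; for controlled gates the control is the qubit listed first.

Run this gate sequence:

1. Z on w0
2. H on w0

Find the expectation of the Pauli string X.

The expectation value of X is 1.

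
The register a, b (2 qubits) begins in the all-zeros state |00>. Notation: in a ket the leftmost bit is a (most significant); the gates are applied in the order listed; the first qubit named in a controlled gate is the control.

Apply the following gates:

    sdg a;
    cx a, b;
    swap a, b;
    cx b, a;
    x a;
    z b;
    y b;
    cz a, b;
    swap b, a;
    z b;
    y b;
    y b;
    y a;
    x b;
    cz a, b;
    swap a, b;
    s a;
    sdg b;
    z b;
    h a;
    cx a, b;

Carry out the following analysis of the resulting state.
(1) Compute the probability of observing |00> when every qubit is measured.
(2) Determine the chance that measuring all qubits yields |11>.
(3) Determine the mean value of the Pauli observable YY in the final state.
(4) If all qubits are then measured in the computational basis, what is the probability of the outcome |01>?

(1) Outcome |00> occurs with probability 1/2.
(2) A full measurement returns |11> with probability 1/2.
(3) In the final state, YY has expectation -1.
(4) The probability of measuring |01> is 0.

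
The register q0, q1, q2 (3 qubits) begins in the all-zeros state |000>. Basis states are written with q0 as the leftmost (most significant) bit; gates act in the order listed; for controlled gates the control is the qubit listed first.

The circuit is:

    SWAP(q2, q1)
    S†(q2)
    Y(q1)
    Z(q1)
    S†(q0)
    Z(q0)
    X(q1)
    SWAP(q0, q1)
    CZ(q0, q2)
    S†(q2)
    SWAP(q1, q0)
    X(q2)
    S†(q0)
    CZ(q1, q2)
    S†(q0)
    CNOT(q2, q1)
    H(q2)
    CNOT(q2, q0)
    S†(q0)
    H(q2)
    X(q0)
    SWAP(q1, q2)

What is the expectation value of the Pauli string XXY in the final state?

In the final state, XXY has expectation 0.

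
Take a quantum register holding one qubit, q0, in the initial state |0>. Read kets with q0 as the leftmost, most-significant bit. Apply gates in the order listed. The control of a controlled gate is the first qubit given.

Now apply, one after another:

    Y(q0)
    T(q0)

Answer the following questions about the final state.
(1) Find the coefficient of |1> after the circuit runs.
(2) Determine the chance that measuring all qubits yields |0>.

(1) The amplitude on |1> is exp(3*I*pi/4).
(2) The probability of measuring |0> is 0.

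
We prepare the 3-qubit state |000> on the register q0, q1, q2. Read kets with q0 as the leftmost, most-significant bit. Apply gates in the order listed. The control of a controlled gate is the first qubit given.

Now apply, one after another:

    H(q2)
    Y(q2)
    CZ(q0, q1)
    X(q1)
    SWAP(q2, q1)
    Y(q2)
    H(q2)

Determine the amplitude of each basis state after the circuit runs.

The final amplitudes are -1/2 on |000>, -1/2 on |001>, 1/2 on |010>, 1/2 on |011>, 0 on |100>, 0 on |101>, 0 on |110>, 0 on |111>.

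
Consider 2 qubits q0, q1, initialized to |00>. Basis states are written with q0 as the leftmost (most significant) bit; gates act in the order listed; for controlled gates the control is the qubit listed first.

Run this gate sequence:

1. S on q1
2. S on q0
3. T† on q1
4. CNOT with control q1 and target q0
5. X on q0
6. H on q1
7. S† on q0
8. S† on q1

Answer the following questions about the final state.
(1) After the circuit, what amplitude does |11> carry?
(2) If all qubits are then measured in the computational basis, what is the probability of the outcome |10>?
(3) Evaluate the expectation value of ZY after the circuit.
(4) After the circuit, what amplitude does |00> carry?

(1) The amplitude on |11> is -sqrt(2)/2.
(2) The probability of measuring |10> is 1/2.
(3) The expectation value of ZY is 1.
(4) The amplitude on |00> is 0.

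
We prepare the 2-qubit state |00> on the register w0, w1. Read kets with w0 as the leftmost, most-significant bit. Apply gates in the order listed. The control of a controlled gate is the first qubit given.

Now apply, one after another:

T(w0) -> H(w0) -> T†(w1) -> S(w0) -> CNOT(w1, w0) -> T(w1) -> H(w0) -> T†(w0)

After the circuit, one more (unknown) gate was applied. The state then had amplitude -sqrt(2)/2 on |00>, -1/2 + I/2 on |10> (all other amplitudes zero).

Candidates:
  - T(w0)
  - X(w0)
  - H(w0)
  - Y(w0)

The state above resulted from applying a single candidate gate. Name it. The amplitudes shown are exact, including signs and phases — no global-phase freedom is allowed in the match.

The unique candidate consistent with the amplitudes is Y(w0).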